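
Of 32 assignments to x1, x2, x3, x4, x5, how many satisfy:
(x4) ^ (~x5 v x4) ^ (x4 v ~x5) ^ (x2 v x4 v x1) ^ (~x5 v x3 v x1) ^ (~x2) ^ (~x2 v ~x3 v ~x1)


CNF with 7 clauses over 5 vars (32 assignments).
An assignment satisfies CNF iff every clause has >=1 true literal.
Check each row (bits = x1,x2,x3,x4,x5; clause T/F shown):
  row 0 [00000]: clauses=FTTFTTT -> 0
  row 1 [00001]: clauses=FFFFFTT -> 0
  row 2 [00010]: clauses=TTTTTTT -> 1
  row 3 [00011]: clauses=TTTTFTT -> 0
  row 4 [00100]: clauses=FTTFTTT -> 0
  row 5 [00101]: clauses=FFFFTTT -> 0
  row 6 [00110]: clauses=TTTTTTT -> 1
  row 7 [00111]: clauses=TTTTTTT -> 1
  row 8 [01000]: clauses=FTTTTFT -> 0
  row 9 [01001]: clauses=FFFTFFT -> 0
  row 10 [01010]: clauses=TTTTTFT -> 0
  row 11 [01011]: clauses=TTTTFFT -> 0
  row 12 [01100]: clauses=FTTTTFT -> 0
  row 13 [01101]: clauses=FFFTTFT -> 0
  row 14 [01110]: clauses=TTTTTFT -> 0
  row 15 [01111]: clauses=TTTTTFT -> 0
  row 16 [10000]: clauses=FTTTTTT -> 0
  row 17 [10001]: clauses=FFFTTTT -> 0
  row 18 [10010]: clauses=TTTTTTT -> 1
  row 19 [10011]: clauses=TTTTTTT -> 1
  row 20 [10100]: clauses=FTTTTTT -> 0
  row 21 [10101]: clauses=FFFTTTT -> 0
  row 22 [10110]: clauses=TTTTTTT -> 1
  row 23 [10111]: clauses=TTTTTTT -> 1
  row 24 [11000]: clauses=FTTTTFT -> 0
  row 25 [11001]: clauses=FFFTTFT -> 0
  row 26 [11010]: clauses=TTTTTFT -> 0
  row 27 [11011]: clauses=TTTTTFT -> 0
  row 28 [11100]: clauses=FTTTTFF -> 0
  row 29 [11101]: clauses=FFFTTFF -> 0
  row 30 [11110]: clauses=TTTTTFF -> 0
  row 31 [11111]: clauses=TTTTTFF -> 0
Full result column, 8 rows per line (x1,x2 fixed per line; x3,x4,x5 runs 000..111 left to right):
  rows 0-7 [x1,x2=00]: 00100011  (ones: 3)
  rows 8-15 [x1,x2=01]: 00000000  (ones: 0)
  rows 16-23 [x1,x2=10]: 00110011  (ones: 4)
  rows 24-31 [x1,x2=11]: 00000000  (ones: 0)
Satisfying assignments = 3+0+4+0 = 7

7


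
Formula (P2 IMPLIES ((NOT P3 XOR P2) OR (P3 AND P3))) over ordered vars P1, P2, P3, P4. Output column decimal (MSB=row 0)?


Formula: (P2 IMPLIES ((NOT P3 XOR P2) OR (P3 AND P3))) over P1, P2, P3, P4 (16 rows)
Evaluate each row (bits = P1,P2,P3,P4, MSB first):
  row 0 [0000]: (0 IMPLIES ((NOT 0 XOR 0) OR (0 AND 0))) -> 1
  row 1 [0001]: (0 IMPLIES ((NOT 0 XOR 0) OR (0 AND 0))) -> 1
  row 2 [0010]: (0 IMPLIES ((NOT 1 XOR 0) OR (1 AND 1))) -> 1
  row 3 [0011]: (0 IMPLIES ((NOT 1 XOR 0) OR (1 AND 1))) -> 1
  row 4 [0100]: (1 IMPLIES ((NOT 0 XOR 1) OR (0 AND 0))) -> 0
  row 5 [0101]: (1 IMPLIES ((NOT 0 XOR 1) OR (0 AND 0))) -> 0
  row 6 [0110]: (1 IMPLIES ((NOT 1 XOR 1) OR (1 AND 1))) -> 1
  row 7 [0111]: (1 IMPLIES ((NOT 1 XOR 1) OR (1 AND 1))) -> 1
  row 8 [1000]: (0 IMPLIES ((NOT 0 XOR 0) OR (0 AND 0))) -> 1
  row 9 [1001]: (0 IMPLIES ((NOT 0 XOR 0) OR (0 AND 0))) -> 1
  row 10 [1010]: (0 IMPLIES ((NOT 1 XOR 0) OR (1 AND 1))) -> 1
  row 11 [1011]: (0 IMPLIES ((NOT 1 XOR 0) OR (1 AND 1))) -> 1
  row 12 [1100]: (1 IMPLIES ((NOT 0 XOR 1) OR (0 AND 0))) -> 0
  row 13 [1101]: (1 IMPLIES ((NOT 0 XOR 1) OR (0 AND 0))) -> 0
  row 14 [1110]: (1 IMPLIES ((NOT 1 XOR 1) OR (1 AND 1))) -> 1
  row 15 [1111]: (1 IMPLIES ((NOT 1 XOR 1) OR (1 AND 1))) -> 1
Full result column, 4 rows per line (P1,P2 fixed per line; P3,P4 runs 00..11 left to right):
  rows 0-3 [P1,P2=00]: 1111  = hex F
  rows 4-7 [P1,P2=01]: 0011  = hex 3
  rows 8-11 [P1,P2=10]: 1111  = hex F
  rows 12-15 [P1,P2=11]: 0011  = hex 3
Output column (row 0 .. row 15) = 1111001111110011
Output column grouped in 4s = 1111 0011 1111 0011 = 0xF3F3
Convert to decimal digit by digit (value = value*16 + digit):
  F -> 15
  15*16 + 3 = 243
  243*16 + 15 (F) = 3903
  3903*16 + 3 = 62451
Decimal = 62451

62451


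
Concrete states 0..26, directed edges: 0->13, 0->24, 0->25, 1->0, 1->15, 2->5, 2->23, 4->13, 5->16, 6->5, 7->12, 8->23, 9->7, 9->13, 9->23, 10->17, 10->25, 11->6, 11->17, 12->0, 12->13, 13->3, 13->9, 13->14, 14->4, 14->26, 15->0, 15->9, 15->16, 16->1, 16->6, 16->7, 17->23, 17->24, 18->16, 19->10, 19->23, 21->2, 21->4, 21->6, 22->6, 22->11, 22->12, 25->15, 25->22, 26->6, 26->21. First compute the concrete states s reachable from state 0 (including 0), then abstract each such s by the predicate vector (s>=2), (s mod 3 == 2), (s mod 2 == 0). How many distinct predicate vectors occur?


BFS from 0:
Concrete reachable: {0, 1, 2, 3, 4, 5, 6, 7, 9, 11, 12, 13, 14, 15, 16, 17, 21, 22, 23, 24, 25, 26}
Abstract via predicates (s>=2), (s mod 3 == 2), (s mod 2 == 0):
  (0,0,0) <- {1}
  (0,0,1) <- {0}
  (1,0,0) <- {3, 7, 9, 13, 15, 21, 25}
  (1,0,1) <- {4, 6, 12, 16, 22, 24}
  (1,1,0) <- {5, 11, 17, 23}
  (1,1,1) <- {2, 14, 26}
Distinct abstract states = 6

6


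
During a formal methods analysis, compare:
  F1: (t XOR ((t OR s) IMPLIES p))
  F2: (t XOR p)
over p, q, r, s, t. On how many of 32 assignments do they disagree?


F1 = (t XOR ((t OR s) IMPLIES p))
F2 = (t XOR p)
Evaluate both on each of 32 rows (bits = p,q,r,s,t):
  row 0 [00000]: F1=1 F2=0 (differ) -> 1
  row 1 [00001]: F1=1 F2=1 -> 0
  row 2 [00010]: F1=0 F2=0 -> 0
  row 3 [00011]: F1=1 F2=1 -> 0
  row 4 [00100]: F1=1 F2=0 (differ) -> 1
  row 5 [00101]: F1=1 F2=1 -> 0
  row 6 [00110]: F1=0 F2=0 -> 0
  row 7 [00111]: F1=1 F2=1 -> 0
  row 8 [01000]: F1=1 F2=0 (differ) -> 1
  row 9 [01001]: F1=1 F2=1 -> 0
  row 10 [01010]: F1=0 F2=0 -> 0
  row 11 [01011]: F1=1 F2=1 -> 0
  row 12 [01100]: F1=1 F2=0 (differ) -> 1
  row 13 [01101]: F1=1 F2=1 -> 0
  row 14 [01110]: F1=0 F2=0 -> 0
  row 15 [01111]: F1=1 F2=1 -> 0
  row 16 [10000]: F1=1 F2=1 -> 0
  row 17 [10001]: F1=0 F2=0 -> 0
  row 18 [10010]: F1=1 F2=1 -> 0
  row 19 [10011]: F1=0 F2=0 -> 0
  row 20 [10100]: F1=1 F2=1 -> 0
  row 21 [10101]: F1=0 F2=0 -> 0
  row 22 [10110]: F1=1 F2=1 -> 0
  row 23 [10111]: F1=0 F2=0 -> 0
  row 24 [11000]: F1=1 F2=1 -> 0
  row 25 [11001]: F1=0 F2=0 -> 0
  row 26 [11010]: F1=1 F2=1 -> 0
  row 27 [11011]: F1=0 F2=0 -> 0
  row 28 [11100]: F1=1 F2=1 -> 0
  row 29 [11101]: F1=0 F2=0 -> 0
  row 30 [11110]: F1=1 F2=1 -> 0
  row 31 [11111]: F1=0 F2=0 -> 0
Full result column, 8 rows per line (p,q fixed per line; r,s,t runs 000..111 left to right):
  rows 0-7 [p,q=00]: 10001000  (ones: 2)
  rows 8-15 [p,q=01]: 10001000  (ones: 2)
  rows 16-23 [p,q=10]: 00000000  (ones: 0)
  rows 24-31 [p,q=11]: 00000000  (ones: 0)
Disagreements = 2+2+0+0 = 4

4


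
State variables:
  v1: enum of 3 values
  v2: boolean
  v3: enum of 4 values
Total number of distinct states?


State space = product of domain sizes of all variables.
Domain sizes:
  v1 (enum of 3 values): 3
  v2 (boolean): 2
  v3 (enum of 4 values): 4
Product = 3 * 2 * 4 = 24

24


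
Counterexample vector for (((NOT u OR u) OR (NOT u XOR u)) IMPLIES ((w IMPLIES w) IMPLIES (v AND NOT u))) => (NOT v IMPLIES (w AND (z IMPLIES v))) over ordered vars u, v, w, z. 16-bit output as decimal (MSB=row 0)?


F1 = (((NOT u OR u) OR (NOT u XOR u)) IMPLIES ((w IMPLIES w) IMPLIES (v AND NOT u)))
F2 = (NOT v IMPLIES (w AND (z IMPLIES v)))
Counterexample to F1=>F2 is where F1=1 and F2=0.
Evaluate each row (bits = u,v,w,z, MSB first):
  row 0 [0000]: F1=0 F2=0 -> F1&~F2 -> 0
  row 1 [0001]: F1=0 F2=0 -> F1&~F2 -> 0
  row 2 [0010]: F1=0 F2=1 -> F1&~F2 -> 0
  row 3 [0011]: F1=0 F2=0 -> F1&~F2 -> 0
  row 4 [0100]: F1=1 F2=1 -> F1&~F2 -> 0
  row 5 [0101]: F1=1 F2=1 -> F1&~F2 -> 0
  row 6 [0110]: F1=1 F2=1 -> F1&~F2 -> 0
  row 7 [0111]: F1=1 F2=1 -> F1&~F2 -> 0
  row 8 [1000]: F1=0 F2=0 -> F1&~F2 -> 0
  row 9 [1001]: F1=0 F2=0 -> F1&~F2 -> 0
  row 10 [1010]: F1=0 F2=1 -> F1&~F2 -> 0
  row 11 [1011]: F1=0 F2=0 -> F1&~F2 -> 0
  row 12 [1100]: F1=0 F2=1 -> F1&~F2 -> 0
  row 13 [1101]: F1=0 F2=1 -> F1&~F2 -> 0
  row 14 [1110]: F1=0 F2=1 -> F1&~F2 -> 0
  row 15 [1111]: F1=0 F2=1 -> F1&~F2 -> 0
Full result column, 4 rows per line (u,v fixed per line; w,z runs 00..11 left to right):
  rows 0-3 [u,v=00]: 0000  = hex 0
  rows 4-7 [u,v=01]: 0000  = hex 0
  rows 8-11 [u,v=10]: 0000  = hex 0
  rows 12-15 [u,v=11]: 0000  = hex 0
Counterexample vector (row 0 .. row 15) = 0000000000000000
Output column grouped in 4s = 0000 0000 0000 0000 = 0x0000
Convert to decimal digit by digit (value = value*16 + digit):
  0 -> 0
  0*16 + 0 = 0
  0*16 + 0 = 0
  0*16 + 0 = 0
Decimal = 0

0


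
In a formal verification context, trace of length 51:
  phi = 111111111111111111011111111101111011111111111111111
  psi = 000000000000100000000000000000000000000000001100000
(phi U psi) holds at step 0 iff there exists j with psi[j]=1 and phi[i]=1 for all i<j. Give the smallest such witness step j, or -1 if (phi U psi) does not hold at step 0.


(phi U psi) at 0: need smallest j with psi[j]=1 and phi[i]=1 for all i in [0,j).
Scan from step 0:
  step 0: phi=1, psi=0 -> continue
  step 1: phi=1, psi=0 -> continue
  step 2: phi=1, psi=0 -> continue
  step 3: phi=1, psi=0 -> continue
  step 12: psi=1 and phi held for [0,12) -> witness found
Witness step = 12

12


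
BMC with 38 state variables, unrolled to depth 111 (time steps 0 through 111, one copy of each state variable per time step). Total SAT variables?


BMC unrolls to depth k, creating one copy of each state var for steps 0..k.
Step count = 111 + 1 = 112 (steps 0 through 111)
Vars per step = 38
Total = 38 * 112 = 4256

4256


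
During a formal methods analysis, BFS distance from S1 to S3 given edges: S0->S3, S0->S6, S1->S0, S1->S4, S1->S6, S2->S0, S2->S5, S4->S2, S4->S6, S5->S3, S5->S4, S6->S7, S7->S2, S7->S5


BFS layer-by-layer from S1:
  dist 0: {S1}
  dist 1: {S0, S4, S6}
  dist 2: {S2, S3, S7}
  -> S3 reached at distance 2
Shortest path length = 2

2


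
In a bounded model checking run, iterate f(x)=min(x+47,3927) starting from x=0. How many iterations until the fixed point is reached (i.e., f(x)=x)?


Step 1: x=0, cap=3927, increment=47
Step 2: x grows by 47 each step until capped at 3927; fixed point is x=3927
Step 3: iterations = ceil(3927/47) = 84

84


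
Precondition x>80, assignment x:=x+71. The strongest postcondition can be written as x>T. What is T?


Formula: sp(P, x:=E) = exists old_x. (x = E[old_x/x]) AND P[old_x/x] (old_x is the value of x before the assignment; eliminate old_x by solving x = E[old_x/x] for old_x)
Step 1: Precondition P: x>80, i.e. old_x > 80
Step 2: Assignment gives x = old_x + 71, so old_x = x - 71
Step 3: Substitute into P: x - 71 > 80
Step 4: Simplify: x > 80+71 = 151

151


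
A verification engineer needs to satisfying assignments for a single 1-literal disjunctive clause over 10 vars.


Step 1: Total=2^10=1024
Step 2: Unsat when all 1 false: 2^9=512
Step 3: Sat=1024-512=512

512


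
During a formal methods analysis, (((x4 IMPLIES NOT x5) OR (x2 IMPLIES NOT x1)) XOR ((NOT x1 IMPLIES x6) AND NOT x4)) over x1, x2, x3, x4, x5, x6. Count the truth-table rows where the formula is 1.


Formula: (((x4 IMPLIES NOT x5) OR (x2 IMPLIES NOT x1)) XOR ((NOT x1 IMPLIES x6) AND NOT x4)) over 6 vars (64 rows)
Evaluate each row (x1, x2, x3, x4, x5, x6 as bits, MSB first):
  row 0 [000000]: (((0 IMPLIES NOT 0) OR (0 IMPLIES NOT 0)) XOR ((NOT 0 IMPLIES 0) AND NOT 0)) -> 1
  row 1 [000001]: (((0 IMPLIES NOT 0) OR (0 IMPLIES NOT 0)) XOR ((NOT 0 IMPLIES 1) AND NOT 0)) -> 0
  row 2 [000010]: (((0 IMPLIES NOT 1) OR (0 IMPLIES NOT 0)) XOR ((NOT 0 IMPLIES 0) AND NOT 0)) -> 1
  row 3 [000011]: (((0 IMPLIES NOT 1) OR (0 IMPLIES NOT 0)) XOR ((NOT 0 IMPLIES 1) AND NOT 0)) -> 0
  row 4 [000100]: (((1 IMPLIES NOT 0) OR (0 IMPLIES NOT 0)) XOR ((NOT 0 IMPLIES 0) AND NOT 1)) -> 1
  (every remaining row is evaluated the same way; all 64 results are listed next)
Full result column, 8 rows per line (x1,x2,x3 fixed per line; x4,x5,x6 runs 000..111 left to right):
  rows 0-7 [x1,x2,x3=000]: 10101111  (ones: 6)
  rows 8-15 [x1,x2,x3=001]: 10101111  (ones: 6)
  rows 16-23 [x1,x2,x3=010]: 10101111  (ones: 6)
  rows 24-31 [x1,x2,x3=011]: 10101111  (ones: 6)
  rows 32-39 [x1,x2,x3=100]: 00001111  (ones: 4)
  rows 40-47 [x1,x2,x3=101]: 00001111  (ones: 4)
  rows 48-55 [x1,x2,x3=110]: 00001100  (ones: 2)
  rows 56-63 [x1,x2,x3=111]: 00001100  (ones: 2)
Count of 1-rows = 6+6+6+6+4+4+2+2 = 36

36


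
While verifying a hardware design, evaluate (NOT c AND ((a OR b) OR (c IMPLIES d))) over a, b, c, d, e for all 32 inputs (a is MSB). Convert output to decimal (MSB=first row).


Formula: (NOT c AND ((a OR b) OR (c IMPLIES d))) over a, b, c, d, e (32 rows)
Evaluate each row (bits = a,b,c,d,e, MSB first):
  row 0 [00000]: (NOT 0 AND ((0 OR 0) OR (0 IMPLIES 0))) -> 1
  row 1 [00001]: (NOT 0 AND ((0 OR 0) OR (0 IMPLIES 0))) -> 1
  row 2 [00010]: (NOT 0 AND ((0 OR 0) OR (0 IMPLIES 1))) -> 1
  row 3 [00011]: (NOT 0 AND ((0 OR 0) OR (0 IMPLIES 1))) -> 1
  row 4 [00100]: (NOT 1 AND ((0 OR 0) OR (1 IMPLIES 0))) -> 0
  row 5 [00101]: (NOT 1 AND ((0 OR 0) OR (1 IMPLIES 0))) -> 0
  row 6 [00110]: (NOT 1 AND ((0 OR 0) OR (1 IMPLIES 1))) -> 0
  row 7 [00111]: (NOT 1 AND ((0 OR 0) OR (1 IMPLIES 1))) -> 0
  row 8 [01000]: (NOT 0 AND ((0 OR 1) OR (0 IMPLIES 0))) -> 1
  row 9 [01001]: (NOT 0 AND ((0 OR 1) OR (0 IMPLIES 0))) -> 1
  row 10 [01010]: (NOT 0 AND ((0 OR 1) OR (0 IMPLIES 1))) -> 1
  row 11 [01011]: (NOT 0 AND ((0 OR 1) OR (0 IMPLIES 1))) -> 1
  row 12 [01100]: (NOT 1 AND ((0 OR 1) OR (1 IMPLIES 0))) -> 0
  row 13 [01101]: (NOT 1 AND ((0 OR 1) OR (1 IMPLIES 0))) -> 0
  row 14 [01110]: (NOT 1 AND ((0 OR 1) OR (1 IMPLIES 1))) -> 0
  row 15 [01111]: (NOT 1 AND ((0 OR 1) OR (1 IMPLIES 1))) -> 0
  row 16 [10000]: (NOT 0 AND ((1 OR 0) OR (0 IMPLIES 0))) -> 1
  row 17 [10001]: (NOT 0 AND ((1 OR 0) OR (0 IMPLIES 0))) -> 1
  row 18 [10010]: (NOT 0 AND ((1 OR 0) OR (0 IMPLIES 1))) -> 1
  row 19 [10011]: (NOT 0 AND ((1 OR 0) OR (0 IMPLIES 1))) -> 1
  row 20 [10100]: (NOT 1 AND ((1 OR 0) OR (1 IMPLIES 0))) -> 0
  row 21 [10101]: (NOT 1 AND ((1 OR 0) OR (1 IMPLIES 0))) -> 0
  row 22 [10110]: (NOT 1 AND ((1 OR 0) OR (1 IMPLIES 1))) -> 0
  row 23 [10111]: (NOT 1 AND ((1 OR 0) OR (1 IMPLIES 1))) -> 0
  row 24 [11000]: (NOT 0 AND ((1 OR 1) OR (0 IMPLIES 0))) -> 1
  row 25 [11001]: (NOT 0 AND ((1 OR 1) OR (0 IMPLIES 0))) -> 1
  row 26 [11010]: (NOT 0 AND ((1 OR 1) OR (0 IMPLIES 1))) -> 1
  row 27 [11011]: (NOT 0 AND ((1 OR 1) OR (0 IMPLIES 1))) -> 1
  row 28 [11100]: (NOT 1 AND ((1 OR 1) OR (1 IMPLIES 0))) -> 0
  row 29 [11101]: (NOT 1 AND ((1 OR 1) OR (1 IMPLIES 0))) -> 0
  row 30 [11110]: (NOT 1 AND ((1 OR 1) OR (1 IMPLIES 1))) -> 0
  row 31 [11111]: (NOT 1 AND ((1 OR 1) OR (1 IMPLIES 1))) -> 0
Full result column, 4 rows per line (a,b,c fixed per line; d,e runs 00..11 left to right):
  rows 0-3 [a,b,c=000]: 1111  = hex F
  rows 4-7 [a,b,c=001]: 0000  = hex 0
  rows 8-11 [a,b,c=010]: 1111  = hex F
  rows 12-15 [a,b,c=011]: 0000  = hex 0
  rows 16-19 [a,b,c=100]: 1111  = hex F
  rows 20-23 [a,b,c=101]: 0000  = hex 0
  rows 24-27 [a,b,c=110]: 1111  = hex F
  rows 28-31 [a,b,c=111]: 0000  = hex 0
Output column (row 0 .. row 31) = 11110000111100001111000011110000
Output column grouped in 4s = 1111 0000 1111 0000 1111 0000 1111 0000 = 0xF0F0F0F0
Convert to decimal digit by digit (value = value*16 + digit):
  F -> 15
  15*16 + 0 = 240
  240*16 + 15 (F) = 3855
  3855*16 + 0 = 61680
  61680*16 + 15 (F) = 986895
  986895*16 + 0 = 15790320
  15790320*16 + 15 (F) = 252645135
  252645135*16 + 0 = 4042322160
Decimal = 4042322160

4042322160


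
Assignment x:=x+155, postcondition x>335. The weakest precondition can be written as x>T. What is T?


Formula: wp(x:=E, P) = P[E/x] (substitute E for x in postcondition)
Step 1: Postcondition: x>335
Step 2: Substitute x+155 for x: x+155>335
Step 3: Solve for x: x > 335-155 = 180

180


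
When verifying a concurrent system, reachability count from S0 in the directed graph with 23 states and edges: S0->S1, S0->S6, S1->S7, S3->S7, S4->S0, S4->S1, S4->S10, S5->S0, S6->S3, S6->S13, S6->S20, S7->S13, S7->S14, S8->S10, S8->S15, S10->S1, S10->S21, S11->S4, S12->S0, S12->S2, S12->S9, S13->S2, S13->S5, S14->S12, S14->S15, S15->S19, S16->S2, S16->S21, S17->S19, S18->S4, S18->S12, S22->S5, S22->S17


BFS from S0:
  layer 0: {S0}
  layer 1: {S1, S6}
  layer 2: {S3, S7, S13, S20}
  layer 3: {S2, S5, S14}
  layer 4: {S12, S15}
  layer 5: {S9, S19}
Reachable set: {S0, S1, S2, S3, S5, S6, S7, S9, S12, S13, S14, S15, S19, S20}
Count = 14

14


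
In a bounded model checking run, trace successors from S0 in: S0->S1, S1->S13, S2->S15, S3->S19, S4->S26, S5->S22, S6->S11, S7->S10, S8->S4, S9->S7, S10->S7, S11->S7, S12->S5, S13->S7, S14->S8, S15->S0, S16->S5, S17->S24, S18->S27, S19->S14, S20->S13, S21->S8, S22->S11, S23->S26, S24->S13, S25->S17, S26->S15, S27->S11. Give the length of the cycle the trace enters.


Trace from S0 until a state repeats:
  S0 -> S1 -> S13 -> S7 -> S10 -> S7
S7 first seen at step 3, revisited at step 5.
Cycle length = 5 - 3 = 2

2


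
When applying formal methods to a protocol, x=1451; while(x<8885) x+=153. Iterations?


Step 1: x goes from 1451 toward 8885 by 153; the body runs while x<8885, so iterations = ceil((bound-start)/step)
Step 2: Distance=7434
Step 3: ceil(7434/153)=49

49


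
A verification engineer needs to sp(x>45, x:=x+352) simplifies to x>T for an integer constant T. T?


Formula: sp(P, x:=E) = exists old_x. (x = E[old_x/x]) AND P[old_x/x] (old_x is the value of x before the assignment; eliminate old_x by solving x = E[old_x/x] for old_x)
Step 1: Precondition P: x>45, i.e. old_x > 45
Step 2: Assignment gives x = old_x + 352, so old_x = x - 352
Step 3: Substitute into P: x - 352 > 45
Step 4: Simplify: x > 45+352 = 397

397


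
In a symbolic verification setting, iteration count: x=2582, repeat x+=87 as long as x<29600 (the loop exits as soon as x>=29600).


Step 1: x goes from 2582 toward 29600 by 87; the body runs while x<29600, so iterations = ceil((bound-start)/step)
Step 2: Distance=27018
Step 3: ceil(27018/87)=311

311


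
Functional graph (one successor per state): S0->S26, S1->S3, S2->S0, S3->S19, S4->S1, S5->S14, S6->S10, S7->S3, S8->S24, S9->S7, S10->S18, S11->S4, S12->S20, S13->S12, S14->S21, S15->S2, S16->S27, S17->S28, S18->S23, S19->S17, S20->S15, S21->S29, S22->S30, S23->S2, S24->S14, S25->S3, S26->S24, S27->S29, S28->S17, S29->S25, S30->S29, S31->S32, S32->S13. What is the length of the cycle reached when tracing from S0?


Trace from S0 until a state repeats:
  S0 -> S26 -> S24 -> S14 -> S21 -> S29 -> S25 -> S3 -> S19 -> S17 -> S28 -> S17
S17 first seen at step 9, revisited at step 11.
Cycle length = 11 - 9 = 2

2


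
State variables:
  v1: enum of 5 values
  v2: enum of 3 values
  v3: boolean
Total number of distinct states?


State space = product of domain sizes of all variables.
Domain sizes:
  v1 (enum of 5 values): 5
  v2 (enum of 3 values): 3
  v3 (boolean): 2
Product = 5 * 3 * 2 = 30

30


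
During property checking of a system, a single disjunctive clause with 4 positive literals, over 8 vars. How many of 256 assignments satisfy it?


Step 1: Total=2^8=256
Step 2: Unsat when all 4 false: 2^4=16
Step 3: Sat=256-16=240

240


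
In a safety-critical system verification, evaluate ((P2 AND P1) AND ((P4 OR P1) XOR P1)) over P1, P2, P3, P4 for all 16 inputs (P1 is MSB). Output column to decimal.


Formula: ((P2 AND P1) AND ((P4 OR P1) XOR P1)) over P1, P2, P3, P4 (16 rows)
Evaluate each row (bits = P1,P2,P3,P4, MSB first):
  row 0 [0000]: ((0 AND 0) AND ((0 OR 0) XOR 0)) -> 0
  row 1 [0001]: ((0 AND 0) AND ((1 OR 0) XOR 0)) -> 0
  row 2 [0010]: ((0 AND 0) AND ((0 OR 0) XOR 0)) -> 0
  row 3 [0011]: ((0 AND 0) AND ((1 OR 0) XOR 0)) -> 0
  row 4 [0100]: ((1 AND 0) AND ((0 OR 0) XOR 0)) -> 0
  row 5 [0101]: ((1 AND 0) AND ((1 OR 0) XOR 0)) -> 0
  row 6 [0110]: ((1 AND 0) AND ((0 OR 0) XOR 0)) -> 0
  row 7 [0111]: ((1 AND 0) AND ((1 OR 0) XOR 0)) -> 0
  row 8 [1000]: ((0 AND 1) AND ((0 OR 1) XOR 1)) -> 0
  row 9 [1001]: ((0 AND 1) AND ((1 OR 1) XOR 1)) -> 0
  row 10 [1010]: ((0 AND 1) AND ((0 OR 1) XOR 1)) -> 0
  row 11 [1011]: ((0 AND 1) AND ((1 OR 1) XOR 1)) -> 0
  row 12 [1100]: ((1 AND 1) AND ((0 OR 1) XOR 1)) -> 0
  row 13 [1101]: ((1 AND 1) AND ((1 OR 1) XOR 1)) -> 0
  row 14 [1110]: ((1 AND 1) AND ((0 OR 1) XOR 1)) -> 0
  row 15 [1111]: ((1 AND 1) AND ((1 OR 1) XOR 1)) -> 0
Full result column, 4 rows per line (P1,P2 fixed per line; P3,P4 runs 00..11 left to right):
  rows 0-3 [P1,P2=00]: 0000  = hex 0
  rows 4-7 [P1,P2=01]: 0000  = hex 0
  rows 8-11 [P1,P2=10]: 0000  = hex 0
  rows 12-15 [P1,P2=11]: 0000  = hex 0
Output column (row 0 .. row 15) = 0000000000000000
Output column grouped in 4s = 0000 0000 0000 0000 = 0x0000
Convert to decimal digit by digit (value = value*16 + digit):
  0 -> 0
  0*16 + 0 = 0
  0*16 + 0 = 0
  0*16 + 0 = 0
Decimal = 0

0


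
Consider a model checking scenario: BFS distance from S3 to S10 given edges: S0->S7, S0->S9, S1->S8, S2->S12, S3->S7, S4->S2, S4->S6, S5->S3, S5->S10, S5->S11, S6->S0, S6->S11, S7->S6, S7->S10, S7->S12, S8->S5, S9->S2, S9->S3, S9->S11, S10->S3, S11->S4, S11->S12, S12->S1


BFS layer-by-layer from S3:
  dist 0: {S3}
  dist 1: {S7}
  dist 2: {S6, S10, S12}
  -> S10 reached at distance 2
Shortest path length = 2

2


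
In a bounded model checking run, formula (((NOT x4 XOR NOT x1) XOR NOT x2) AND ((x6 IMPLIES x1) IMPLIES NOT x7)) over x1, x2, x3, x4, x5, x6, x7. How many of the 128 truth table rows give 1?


Formula: (((NOT x4 XOR NOT x1) XOR NOT x2) AND ((x6 IMPLIES x1) IMPLIES NOT x7)) over 7 vars (128 rows)
Evaluate each row (x1, x2, x3, x4, x5, x6, x7 as bits, MSB first):
  row 0 [0000000]: (((NOT 0 XOR NOT 0) XOR NOT 0) AND ((0 IMPLIES 0) IMPLIES NOT 0)) -> 1
  row 1 [0000001]: (((NOT 0 XOR NOT 0) XOR NOT 0) AND ((0 IMPLIES 0) IMPLIES NOT 1)) -> 0
  row 2 [0000010]: (((NOT 0 XOR NOT 0) XOR NOT 0) AND ((1 IMPLIES 0) IMPLIES NOT 0)) -> 1
  row 3 [0000011]: (((NOT 0 XOR NOT 0) XOR NOT 0) AND ((1 IMPLIES 0) IMPLIES NOT 1)) -> 1
  row 4 [0000100]: (((NOT 0 XOR NOT 0) XOR NOT 0) AND ((0 IMPLIES 0) IMPLIES NOT 0)) -> 1
  (every remaining row is evaluated the same way; all 128 results are listed next)
Full result column, 8 rows per line (x1,x2,x3,x4 fixed per line; x5,x6,x7 runs 000..111 left to right):
  rows 0-7 [x1,x2,x3,x4=0000]: 10111011  (ones: 6)
  rows 8-15 [x1,x2,x3,x4=0001]: 00000000  (ones: 0)
  rows 16-23 [x1,x2,x3,x4=0010]: 10111011  (ones: 6)
  rows 24-31 [x1,x2,x3,x4=0011]: 00000000  (ones: 0)
  rows 32-39 [x1,x2,x3,x4=0100]: 00000000  (ones: 0)
  rows 40-47 [x1,x2,x3,x4=0101]: 10111011  (ones: 6)
  rows 48-55 [x1,x2,x3,x4=0110]: 00000000  (ones: 0)
  rows 56-63 [x1,x2,x3,x4=0111]: 10111011  (ones: 6)
  rows 64-71 [x1,x2,x3,x4=1000]: 00000000  (ones: 0)
  rows 72-79 [x1,x2,x3,x4=1001]: 10101010  (ones: 4)
  rows 80-87 [x1,x2,x3,x4=1010]: 00000000  (ones: 0)
  rows 88-95 [x1,x2,x3,x4=1011]: 10101010  (ones: 4)
  rows 96-103 [x1,x2,x3,x4=1100]: 10101010  (ones: 4)
  rows 104-111 [x1,x2,x3,x4=1101]: 00000000  (ones: 0)
  rows 112-119 [x1,x2,x3,x4=1110]: 10101010  (ones: 4)
  rows 120-127 [x1,x2,x3,x4=1111]: 00000000  (ones: 0)
Count of 1-rows = 6+0+6+0+0+6+0+6+0+4+0+4+4+0+4+0 = 40

40


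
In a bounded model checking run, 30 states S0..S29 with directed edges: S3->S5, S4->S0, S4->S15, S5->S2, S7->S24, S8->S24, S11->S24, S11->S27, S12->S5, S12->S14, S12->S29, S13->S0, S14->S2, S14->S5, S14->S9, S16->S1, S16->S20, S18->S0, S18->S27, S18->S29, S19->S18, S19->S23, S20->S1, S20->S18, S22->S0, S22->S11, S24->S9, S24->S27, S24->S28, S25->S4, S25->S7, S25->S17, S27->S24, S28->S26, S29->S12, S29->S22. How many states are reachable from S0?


BFS from S0:
  layer 0: {S0}
Reachable set: {S0}
Count = 1

1


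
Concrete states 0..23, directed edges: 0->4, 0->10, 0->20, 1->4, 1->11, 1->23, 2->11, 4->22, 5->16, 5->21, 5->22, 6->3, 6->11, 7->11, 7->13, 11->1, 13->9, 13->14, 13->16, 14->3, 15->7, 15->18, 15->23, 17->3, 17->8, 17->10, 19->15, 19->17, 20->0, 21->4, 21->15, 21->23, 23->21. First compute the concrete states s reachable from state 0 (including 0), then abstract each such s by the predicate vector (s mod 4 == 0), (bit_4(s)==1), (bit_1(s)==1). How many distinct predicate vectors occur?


BFS from 0:
Concrete reachable: {0, 4, 10, 20, 22}
Abstract via predicates (s mod 4 == 0), (bit_4(s)==1), (bit_1(s)==1):
  (0,0,1) <- {10}
  (0,1,1) <- {22}
  (1,0,0) <- {0, 4}
  (1,1,0) <- {20}
Distinct abstract states = 4

4


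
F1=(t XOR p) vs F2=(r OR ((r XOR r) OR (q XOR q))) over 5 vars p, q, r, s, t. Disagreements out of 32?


F1 = (t XOR p)
F2 = (r OR ((r XOR r) OR (q XOR q)))
Evaluate both on each of 32 rows (bits = p,q,r,s,t):
  row 0 [00000]: F1=0 F2=0 -> 0
  row 1 [00001]: F1=1 F2=0 (differ) -> 1
  row 2 [00010]: F1=0 F2=0 -> 0
  row 3 [00011]: F1=1 F2=0 (differ) -> 1
  row 4 [00100]: F1=0 F2=1 (differ) -> 1
  row 5 [00101]: F1=1 F2=1 -> 0
  row 6 [00110]: F1=0 F2=1 (differ) -> 1
  row 7 [00111]: F1=1 F2=1 -> 0
  row 8 [01000]: F1=0 F2=0 -> 0
  row 9 [01001]: F1=1 F2=0 (differ) -> 1
  row 10 [01010]: F1=0 F2=0 -> 0
  row 11 [01011]: F1=1 F2=0 (differ) -> 1
  row 12 [01100]: F1=0 F2=1 (differ) -> 1
  row 13 [01101]: F1=1 F2=1 -> 0
  row 14 [01110]: F1=0 F2=1 (differ) -> 1
  row 15 [01111]: F1=1 F2=1 -> 0
  row 16 [10000]: F1=1 F2=0 (differ) -> 1
  row 17 [10001]: F1=0 F2=0 -> 0
  row 18 [10010]: F1=1 F2=0 (differ) -> 1
  row 19 [10011]: F1=0 F2=0 -> 0
  row 20 [10100]: F1=1 F2=1 -> 0
  row 21 [10101]: F1=0 F2=1 (differ) -> 1
  row 22 [10110]: F1=1 F2=1 -> 0
  row 23 [10111]: F1=0 F2=1 (differ) -> 1
  row 24 [11000]: F1=1 F2=0 (differ) -> 1
  row 25 [11001]: F1=0 F2=0 -> 0
  row 26 [11010]: F1=1 F2=0 (differ) -> 1
  row 27 [11011]: F1=0 F2=0 -> 0
  row 28 [11100]: F1=1 F2=1 -> 0
  row 29 [11101]: F1=0 F2=1 (differ) -> 1
  row 30 [11110]: F1=1 F2=1 -> 0
  row 31 [11111]: F1=0 F2=1 (differ) -> 1
Full result column, 8 rows per line (p,q fixed per line; r,s,t runs 000..111 left to right):
  rows 0-7 [p,q=00]: 01011010  (ones: 4)
  rows 8-15 [p,q=01]: 01011010  (ones: 4)
  rows 16-23 [p,q=10]: 10100101  (ones: 4)
  rows 24-31 [p,q=11]: 10100101  (ones: 4)
Disagreements = 4+4+4+4 = 16

16


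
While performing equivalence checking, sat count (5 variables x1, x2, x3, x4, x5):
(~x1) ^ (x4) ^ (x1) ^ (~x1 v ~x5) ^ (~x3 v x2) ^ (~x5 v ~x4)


CNF with 6 clauses over 5 vars (32 assignments).
An assignment satisfies CNF iff every clause has >=1 true literal.
Check each row (bits = x1,x2,x3,x4,x5; clause T/F shown):
  row 0 [00000]: clauses=TFFTTT -> 0
  row 1 [00001]: clauses=TFFTTT -> 0
  row 2 [00010]: clauses=TTFTTT -> 0
  row 3 [00011]: clauses=TTFTTF -> 0
  row 4 [00100]: clauses=TFFTFT -> 0
  row 5 [00101]: clauses=TFFTFT -> 0
  row 6 [00110]: clauses=TTFTFT -> 0
  row 7 [00111]: clauses=TTFTFF -> 0
  row 8 [01000]: clauses=TFFTTT -> 0
  row 9 [01001]: clauses=TFFTTT -> 0
  row 10 [01010]: clauses=TTFTTT -> 0
  row 11 [01011]: clauses=TTFTTF -> 0
  row 12 [01100]: clauses=TFFTTT -> 0
  row 13 [01101]: clauses=TFFTTT -> 0
  row 14 [01110]: clauses=TTFTTT -> 0
  row 15 [01111]: clauses=TTFTTF -> 0
  row 16 [10000]: clauses=FFTTTT -> 0
  row 17 [10001]: clauses=FFTFTT -> 0
  row 18 [10010]: clauses=FTTTTT -> 0
  row 19 [10011]: clauses=FTTFTF -> 0
  row 20 [10100]: clauses=FFTTFT -> 0
  row 21 [10101]: clauses=FFTFFT -> 0
  row 22 [10110]: clauses=FTTTFT -> 0
  row 23 [10111]: clauses=FTTFFF -> 0
  row 24 [11000]: clauses=FFTTTT -> 0
  row 25 [11001]: clauses=FFTFTT -> 0
  row 26 [11010]: clauses=FTTTTT -> 0
  row 27 [11011]: clauses=FTTFTF -> 0
  row 28 [11100]: clauses=FFTTTT -> 0
  row 29 [11101]: clauses=FFTFTT -> 0
  row 30 [11110]: clauses=FTTTTT -> 0
  row 31 [11111]: clauses=FTTFTF -> 0
Full result column, 8 rows per line (x1,x2 fixed per line; x3,x4,x5 runs 000..111 left to right):
  rows 0-7 [x1,x2=00]: 00000000  (ones: 0)
  rows 8-15 [x1,x2=01]: 00000000  (ones: 0)
  rows 16-23 [x1,x2=10]: 00000000  (ones: 0)
  rows 24-31 [x1,x2=11]: 00000000  (ones: 0)
Satisfying assignments = 0+0+0+0 = 0

0


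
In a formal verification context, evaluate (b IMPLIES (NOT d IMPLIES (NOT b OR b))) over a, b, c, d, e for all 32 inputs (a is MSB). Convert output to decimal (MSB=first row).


Formula: (b IMPLIES (NOT d IMPLIES (NOT b OR b))) over a, b, c, d, e (32 rows)
Evaluate each row (bits = a,b,c,d,e, MSB first):
  row 0 [00000]: (0 IMPLIES (NOT 0 IMPLIES (NOT 0 OR 0))) -> 1
  row 1 [00001]: (0 IMPLIES (NOT 0 IMPLIES (NOT 0 OR 0))) -> 1
  row 2 [00010]: (0 IMPLIES (NOT 1 IMPLIES (NOT 0 OR 0))) -> 1
  row 3 [00011]: (0 IMPLIES (NOT 1 IMPLIES (NOT 0 OR 0))) -> 1
  row 4 [00100]: (0 IMPLIES (NOT 0 IMPLIES (NOT 0 OR 0))) -> 1
  row 5 [00101]: (0 IMPLIES (NOT 0 IMPLIES (NOT 0 OR 0))) -> 1
  row 6 [00110]: (0 IMPLIES (NOT 1 IMPLIES (NOT 0 OR 0))) -> 1
  row 7 [00111]: (0 IMPLIES (NOT 1 IMPLIES (NOT 0 OR 0))) -> 1
  row 8 [01000]: (1 IMPLIES (NOT 0 IMPLIES (NOT 1 OR 1))) -> 1
  row 9 [01001]: (1 IMPLIES (NOT 0 IMPLIES (NOT 1 OR 1))) -> 1
  row 10 [01010]: (1 IMPLIES (NOT 1 IMPLIES (NOT 1 OR 1))) -> 1
  row 11 [01011]: (1 IMPLIES (NOT 1 IMPLIES (NOT 1 OR 1))) -> 1
  row 12 [01100]: (1 IMPLIES (NOT 0 IMPLIES (NOT 1 OR 1))) -> 1
  row 13 [01101]: (1 IMPLIES (NOT 0 IMPLIES (NOT 1 OR 1))) -> 1
  row 14 [01110]: (1 IMPLIES (NOT 1 IMPLIES (NOT 1 OR 1))) -> 1
  row 15 [01111]: (1 IMPLIES (NOT 1 IMPLIES (NOT 1 OR 1))) -> 1
  row 16 [10000]: (0 IMPLIES (NOT 0 IMPLIES (NOT 0 OR 0))) -> 1
  row 17 [10001]: (0 IMPLIES (NOT 0 IMPLIES (NOT 0 OR 0))) -> 1
  row 18 [10010]: (0 IMPLIES (NOT 1 IMPLIES (NOT 0 OR 0))) -> 1
  row 19 [10011]: (0 IMPLIES (NOT 1 IMPLIES (NOT 0 OR 0))) -> 1
  row 20 [10100]: (0 IMPLIES (NOT 0 IMPLIES (NOT 0 OR 0))) -> 1
  row 21 [10101]: (0 IMPLIES (NOT 0 IMPLIES (NOT 0 OR 0))) -> 1
  row 22 [10110]: (0 IMPLIES (NOT 1 IMPLIES (NOT 0 OR 0))) -> 1
  row 23 [10111]: (0 IMPLIES (NOT 1 IMPLIES (NOT 0 OR 0))) -> 1
  row 24 [11000]: (1 IMPLIES (NOT 0 IMPLIES (NOT 1 OR 1))) -> 1
  row 25 [11001]: (1 IMPLIES (NOT 0 IMPLIES (NOT 1 OR 1))) -> 1
  row 26 [11010]: (1 IMPLIES (NOT 1 IMPLIES (NOT 1 OR 1))) -> 1
  row 27 [11011]: (1 IMPLIES (NOT 1 IMPLIES (NOT 1 OR 1))) -> 1
  row 28 [11100]: (1 IMPLIES (NOT 0 IMPLIES (NOT 1 OR 1))) -> 1
  row 29 [11101]: (1 IMPLIES (NOT 0 IMPLIES (NOT 1 OR 1))) -> 1
  row 30 [11110]: (1 IMPLIES (NOT 1 IMPLIES (NOT 1 OR 1))) -> 1
  row 31 [11111]: (1 IMPLIES (NOT 1 IMPLIES (NOT 1 OR 1))) -> 1
Full result column, 4 rows per line (a,b,c fixed per line; d,e runs 00..11 left to right):
  rows 0-3 [a,b,c=000]: 1111  = hex F
  rows 4-7 [a,b,c=001]: 1111  = hex F
  rows 8-11 [a,b,c=010]: 1111  = hex F
  rows 12-15 [a,b,c=011]: 1111  = hex F
  rows 16-19 [a,b,c=100]: 1111  = hex F
  rows 20-23 [a,b,c=101]: 1111  = hex F
  rows 24-27 [a,b,c=110]: 1111  = hex F
  rows 28-31 [a,b,c=111]: 1111  = hex F
Output column (row 0 .. row 31) = 11111111111111111111111111111111
Output column grouped in 4s = 1111 1111 1111 1111 1111 1111 1111 1111 = 0xFFFFFFFF
Convert to decimal digit by digit (value = value*16 + digit):
  F -> 15
  15*16 + 15 (F) = 255
  255*16 + 15 (F) = 4095
  4095*16 + 15 (F) = 65535
  65535*16 + 15 (F) = 1048575
  1048575*16 + 15 (F) = 16777215
  16777215*16 + 15 (F) = 268435455
  268435455*16 + 15 (F) = 4294967295
Decimal = 4294967295

4294967295


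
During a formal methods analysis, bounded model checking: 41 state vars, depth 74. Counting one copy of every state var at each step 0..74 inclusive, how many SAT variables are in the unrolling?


BMC unrolls to depth k, creating one copy of each state var for steps 0..k.
Step count = 74 + 1 = 75 (steps 0 through 74)
Vars per step = 41
Total = 41 * 75 = 3075

3075


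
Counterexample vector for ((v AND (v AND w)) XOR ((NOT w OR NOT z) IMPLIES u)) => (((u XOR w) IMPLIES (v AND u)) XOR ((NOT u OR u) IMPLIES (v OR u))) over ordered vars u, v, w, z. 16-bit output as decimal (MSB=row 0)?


F1 = ((v AND (v AND w)) XOR ((NOT w OR NOT z) IMPLIES u))
F2 = (((u XOR w) IMPLIES (v AND u)) XOR ((NOT u OR u) IMPLIES (v OR u)))
Counterexample to F1=>F2 is where F1=1 and F2=0.
Evaluate each row (bits = u,v,w,z, MSB first):
  row 0 [0000]: F1=0 F2=1 -> F1&~F2 -> 0
  row 1 [0001]: F1=0 F2=1 -> F1&~F2 -> 0
  row 2 [0010]: F1=0 F2=0 -> F1&~F2 -> 0
  row 3 [0011]: F1=1 F2=0 -> F1&~F2 -> 1
  row 4 [0100]: F1=0 F2=0 -> F1&~F2 -> 0
  row 5 [0101]: F1=0 F2=0 -> F1&~F2 -> 0
  row 6 [0110]: F1=1 F2=1 -> F1&~F2 -> 0
  row 7 [0111]: F1=0 F2=1 -> F1&~F2 -> 0
  row 8 [1000]: F1=1 F2=1 -> F1&~F2 -> 0
  row 9 [1001]: F1=1 F2=1 -> F1&~F2 -> 0
  row 10 [1010]: F1=1 F2=0 -> F1&~F2 -> 1
  row 11 [1011]: F1=1 F2=0 -> F1&~F2 -> 1
  row 12 [1100]: F1=1 F2=0 -> F1&~F2 -> 1
  row 13 [1101]: F1=1 F2=0 -> F1&~F2 -> 1
  row 14 [1110]: F1=0 F2=0 -> F1&~F2 -> 0
  row 15 [1111]: F1=0 F2=0 -> F1&~F2 -> 0
Full result column, 4 rows per line (u,v fixed per line; w,z runs 00..11 left to right):
  rows 0-3 [u,v=00]: 0001  = hex 1
  rows 4-7 [u,v=01]: 0000  = hex 0
  rows 8-11 [u,v=10]: 0011  = hex 3
  rows 12-15 [u,v=11]: 1100  = hex C
Counterexample vector (row 0 .. row 15) = 0001000000111100
Output column grouped in 4s = 0001 0000 0011 1100 = 0x103C
Convert to decimal digit by digit (value = value*16 + digit):
  1 -> 1
  1*16 + 0 = 16
  16*16 + 3 = 259
  259*16 + 12 (C) = 4156
Decimal = 4156

4156


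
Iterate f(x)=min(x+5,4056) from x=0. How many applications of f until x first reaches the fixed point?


Step 1: x=0, cap=4056, increment=5
Step 2: x grows by 5 each step until capped at 4056; fixed point is x=4056
Step 3: iterations = ceil(4056/5) = 812

812


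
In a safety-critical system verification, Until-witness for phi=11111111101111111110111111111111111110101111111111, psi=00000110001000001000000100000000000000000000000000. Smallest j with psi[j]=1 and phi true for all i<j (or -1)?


(phi U psi) at 0: need smallest j with psi[j]=1 and phi[i]=1 for all i in [0,j).
Scan from step 0:
  step 0: phi=1, psi=0 -> continue
  step 1: phi=1, psi=0 -> continue
  step 2: phi=1, psi=0 -> continue
  step 3: phi=1, psi=0 -> continue
  step 5: psi=1 and phi held for [0,5) -> witness found
Witness step = 5

5


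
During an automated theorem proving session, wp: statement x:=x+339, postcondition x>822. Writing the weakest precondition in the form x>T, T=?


Formula: wp(x:=E, P) = P[E/x] (substitute E for x in postcondition)
Step 1: Postcondition: x>822
Step 2: Substitute x+339 for x: x+339>822
Step 3: Solve for x: x > 822-339 = 483

483


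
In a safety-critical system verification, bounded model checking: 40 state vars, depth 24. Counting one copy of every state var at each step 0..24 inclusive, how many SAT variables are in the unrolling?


BMC unrolls to depth k, creating one copy of each state var for steps 0..k.
Step count = 24 + 1 = 25 (steps 0 through 24)
Vars per step = 40
Total = 40 * 25 = 1000

1000


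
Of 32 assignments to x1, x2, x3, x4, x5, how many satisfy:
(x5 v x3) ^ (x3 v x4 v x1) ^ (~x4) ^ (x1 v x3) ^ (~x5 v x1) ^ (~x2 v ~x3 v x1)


CNF with 6 clauses over 5 vars (32 assignments).
An assignment satisfies CNF iff every clause has >=1 true literal.
Check each row (bits = x1,x2,x3,x4,x5; clause T/F shown):
  row 0 [00000]: clauses=FFTFTT -> 0
  row 1 [00001]: clauses=TFTFFT -> 0
  row 2 [00010]: clauses=FTFFTT -> 0
  row 3 [00011]: clauses=TTFFFT -> 0
  row 4 [00100]: clauses=TTTTTT -> 1
  row 5 [00101]: clauses=TTTTFT -> 0
  row 6 [00110]: clauses=TTFTTT -> 0
  row 7 [00111]: clauses=TTFTFT -> 0
  row 8 [01000]: clauses=FFTFTT -> 0
  row 9 [01001]: clauses=TFTFFT -> 0
  row 10 [01010]: clauses=FTFFTT -> 0
  row 11 [01011]: clauses=TTFFFT -> 0
  row 12 [01100]: clauses=TTTTTF -> 0
  row 13 [01101]: clauses=TTTTFF -> 0
  row 14 [01110]: clauses=TTFTTF -> 0
  row 15 [01111]: clauses=TTFTFF -> 0
  row 16 [10000]: clauses=FTTTTT -> 0
  row 17 [10001]: clauses=TTTTTT -> 1
  row 18 [10010]: clauses=FTFTTT -> 0
  row 19 [10011]: clauses=TTFTTT -> 0
  row 20 [10100]: clauses=TTTTTT -> 1
  row 21 [10101]: clauses=TTTTTT -> 1
  row 22 [10110]: clauses=TTFTTT -> 0
  row 23 [10111]: clauses=TTFTTT -> 0
  row 24 [11000]: clauses=FTTTTT -> 0
  row 25 [11001]: clauses=TTTTTT -> 1
  row 26 [11010]: clauses=FTFTTT -> 0
  row 27 [11011]: clauses=TTFTTT -> 0
  row 28 [11100]: clauses=TTTTTT -> 1
  row 29 [11101]: clauses=TTTTTT -> 1
  row 30 [11110]: clauses=TTFTTT -> 0
  row 31 [11111]: clauses=TTFTTT -> 0
Full result column, 8 rows per line (x1,x2 fixed per line; x3,x4,x5 runs 000..111 left to right):
  rows 0-7 [x1,x2=00]: 00001000  (ones: 1)
  rows 8-15 [x1,x2=01]: 00000000  (ones: 0)
  rows 16-23 [x1,x2=10]: 01001100  (ones: 3)
  rows 24-31 [x1,x2=11]: 01001100  (ones: 3)
Satisfying assignments = 1+0+3+3 = 7

7


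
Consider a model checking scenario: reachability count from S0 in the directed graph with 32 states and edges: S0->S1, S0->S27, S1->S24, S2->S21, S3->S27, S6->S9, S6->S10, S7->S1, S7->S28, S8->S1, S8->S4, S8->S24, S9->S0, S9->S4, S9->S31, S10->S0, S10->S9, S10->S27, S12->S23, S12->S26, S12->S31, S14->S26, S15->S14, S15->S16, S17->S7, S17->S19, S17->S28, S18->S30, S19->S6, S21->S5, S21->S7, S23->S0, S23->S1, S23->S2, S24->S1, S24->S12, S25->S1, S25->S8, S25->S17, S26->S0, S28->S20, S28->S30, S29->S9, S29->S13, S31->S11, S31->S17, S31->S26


BFS from S0:
  layer 0: {S0}
  layer 1: {S1, S27}
  layer 2: {S24}
  layer 3: {S12}
  layer 4: {S23, S26, S31}
  layer 5: {S2, S11, S17}
  layer 6: {S7, S19, S21, S28}
  layer 7: {S5, S6, S20, S30}
  layer 8: {S9, S10}
  layer 9: {S4}
Reachable set: {S0, S1, S2, S4, S5, S6, S7, S9, S10, S11, S12, S17, S19, S20, S21, S23, S24, S26, S27, S28, S30, S31}
Count = 22

22


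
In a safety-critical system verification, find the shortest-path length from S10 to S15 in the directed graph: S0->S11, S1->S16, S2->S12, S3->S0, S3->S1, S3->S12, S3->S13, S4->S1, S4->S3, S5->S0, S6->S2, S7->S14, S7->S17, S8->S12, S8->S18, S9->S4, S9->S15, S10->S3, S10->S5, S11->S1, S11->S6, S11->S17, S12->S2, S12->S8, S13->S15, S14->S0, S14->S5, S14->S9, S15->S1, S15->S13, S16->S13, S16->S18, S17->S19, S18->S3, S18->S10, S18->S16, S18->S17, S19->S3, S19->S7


BFS layer-by-layer from S10:
  dist 0: {S10}
  dist 1: {S3, S5}
  dist 2: {S0, S1, S12, S13}
  dist 3: {S2, S8, S11, S15, S16}
  -> S15 reached at distance 3
Shortest path length = 3

3


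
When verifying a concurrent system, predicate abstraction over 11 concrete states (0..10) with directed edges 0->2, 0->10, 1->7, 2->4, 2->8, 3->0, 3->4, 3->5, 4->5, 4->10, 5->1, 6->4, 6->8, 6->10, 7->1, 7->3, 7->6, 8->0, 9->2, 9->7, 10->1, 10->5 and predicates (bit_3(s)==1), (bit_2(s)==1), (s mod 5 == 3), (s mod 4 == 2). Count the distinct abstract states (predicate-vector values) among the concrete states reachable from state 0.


BFS from 0:
Concrete reachable: {0, 1, 2, 3, 4, 5, 6, 7, 8, 10}
Abstract via predicates (bit_3(s)==1), (bit_2(s)==1), (s mod 5 == 3), (s mod 4 == 2):
  (0,0,0,0) <- {0, 1}
  (0,0,0,1) <- {2}
  (0,0,1,0) <- {3}
  (0,1,0,0) <- {4, 5, 7}
  (0,1,0,1) <- {6}
  (1,0,0,1) <- {10}
  (1,0,1,0) <- {8}
Distinct abstract states = 7

7


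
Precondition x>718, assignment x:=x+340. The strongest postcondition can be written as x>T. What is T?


Formula: sp(P, x:=E) = exists old_x. (x = E[old_x/x]) AND P[old_x/x] (old_x is the value of x before the assignment; eliminate old_x by solving x = E[old_x/x] for old_x)
Step 1: Precondition P: x>718, i.e. old_x > 718
Step 2: Assignment gives x = old_x + 340, so old_x = x - 340
Step 3: Substitute into P: x - 340 > 718
Step 4: Simplify: x > 718+340 = 1058

1058


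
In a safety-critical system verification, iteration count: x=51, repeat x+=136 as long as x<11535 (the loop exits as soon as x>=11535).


Step 1: x goes from 51 toward 11535 by 136; the body runs while x<11535, so iterations = ceil((bound-start)/step)
Step 2: Distance=11484
Step 3: ceil(11484/136)=85

85


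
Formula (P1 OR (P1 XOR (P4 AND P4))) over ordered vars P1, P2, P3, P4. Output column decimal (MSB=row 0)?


Formula: (P1 OR (P1 XOR (P4 AND P4))) over P1, P2, P3, P4 (16 rows)
Evaluate each row (bits = P1,P2,P3,P4, MSB first):
  row 0 [0000]: (0 OR (0 XOR (0 AND 0))) -> 0
  row 1 [0001]: (0 OR (0 XOR (1 AND 1))) -> 1
  row 2 [0010]: (0 OR (0 XOR (0 AND 0))) -> 0
  row 3 [0011]: (0 OR (0 XOR (1 AND 1))) -> 1
  row 4 [0100]: (0 OR (0 XOR (0 AND 0))) -> 0
  row 5 [0101]: (0 OR (0 XOR (1 AND 1))) -> 1
  row 6 [0110]: (0 OR (0 XOR (0 AND 0))) -> 0
  row 7 [0111]: (0 OR (0 XOR (1 AND 1))) -> 1
  row 8 [1000]: (1 OR (1 XOR (0 AND 0))) -> 1
  row 9 [1001]: (1 OR (1 XOR (1 AND 1))) -> 1
  row 10 [1010]: (1 OR (1 XOR (0 AND 0))) -> 1
  row 11 [1011]: (1 OR (1 XOR (1 AND 1))) -> 1
  row 12 [1100]: (1 OR (1 XOR (0 AND 0))) -> 1
  row 13 [1101]: (1 OR (1 XOR (1 AND 1))) -> 1
  row 14 [1110]: (1 OR (1 XOR (0 AND 0))) -> 1
  row 15 [1111]: (1 OR (1 XOR (1 AND 1))) -> 1
Full result column, 4 rows per line (P1,P2 fixed per line; P3,P4 runs 00..11 left to right):
  rows 0-3 [P1,P2=00]: 0101  = hex 5
  rows 4-7 [P1,P2=01]: 0101  = hex 5
  rows 8-11 [P1,P2=10]: 1111  = hex F
  rows 12-15 [P1,P2=11]: 1111  = hex F
Output column (row 0 .. row 15) = 0101010111111111
Output column grouped in 4s = 0101 0101 1111 1111 = 0x55FF
Convert to decimal digit by digit (value = value*16 + digit):
  5 -> 5
  5*16 + 5 = 85
  85*16 + 15 (F) = 1375
  1375*16 + 15 (F) = 22015
Decimal = 22015

22015
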